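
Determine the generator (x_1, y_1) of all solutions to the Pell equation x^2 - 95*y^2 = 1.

(x, y) = (39, 4)

First expand sqrt(95) as a continued fraction. With x_i = (sqrt(95) + m_i)/d_i and (m_0, d_0) = (0, 1): a_0 = floor(sqrt(95)) = 9, since 9^2 = 81 <= 95 < 100 = 10^2.
Iterate m_{i+1} = d_i*a_i - m_i, d_{i+1} = (95 - m_{i+1}^2)/d_i, a_{i+1} = floor((a_0 + m_{i+1})/d_{i+1}):
  m_1 = 1*9 - 0 = 9, d_1 = (95 - 9^2)/1 = 14/1 = 14, a_1 = floor((9 + 9)/14) = 1.
  m_2 = 14*1 - 9 = 5, d_2 = (95 - 5^2)/14 = 70/14 = 5, a_2 = floor((9 + 5)/5) = 2.
  m_3 = 5*2 - 5 = 5, d_3 = (95 - 5^2)/5 = 70/5 = 14, a_3 = floor((9 + 5)/14) = 1.
  m_4 = 14*1 - 5 = 9, d_4 = (95 - 9^2)/14 = 14/14 = 1, a_4 = floor((9 + 9)/1) = 18.
  m_5 = 1*18 - 9 = 9, d_5 = (95 - 9^2)/1 = 14/1 = 14: (m_5, d_5) = (m_1, d_1) = (9, 14), so from here the quotients repeat a_1, ..., a_4; the period length is 4.
So sqrt(95) = [9; (1, 2, 1, 18)] with period length k = 4.
k is even, so the fundamental solution of x^2 - 95y^2 = 1 is (p_{k-1}, q_{k-1}) = (p_3, q_3); compute convergents through index 3.
Convergents (p_i = a_i*p_{i-1} + p_{i-2}, q_i = a_i*q_{i-1} + q_{i-2} with p_{-2}=0, p_{-1}=1, q_{-2}=1, q_{-1}=0):
  i=0: a_0=9, p_0 = 9*1 + 0 = 9, q_0 = 9*0 + 1 = 1.
  i=1: a_1=1, p_1 = 1*9 + 1 = 10, q_1 = 1*1 + 0 = 1.
  i=2: a_2=2, p_2 = 2*10 + 9 = 29, q_2 = 2*1 + 1 = 3.
  i=3: a_3=1, p_3 = 1*29 + 10 = 39, q_3 = 1*3 + 1 = 4.
Check: 39^2 - 95*4^2 = 1521 - 1520 = 1, so (x, y) = (39, 4) solves the equation, and by the theorem it is the least positive solution.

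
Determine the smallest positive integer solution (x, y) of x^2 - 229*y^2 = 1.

First expand sqrt(229) as a continued fraction. With x_i = (sqrt(229) + m_i)/d_i and (m_0, d_0) = (0, 1): a_0 = floor(sqrt(229)) = 15, since 15^2 = 225 <= 229 < 256 = 16^2.
Iterate m_{i+1} = d_i*a_i - m_i, d_{i+1} = (229 - m_{i+1}^2)/d_i, a_{i+1} = floor((a_0 + m_{i+1})/d_{i+1}):
  m_1 = 1*15 - 0 = 15, d_1 = (229 - 15^2)/1 = 4/1 = 4, a_1 = floor((15 + 15)/4) = 7.
  m_2 = 4*7 - 15 = 13, d_2 = (229 - 13^2)/4 = 60/4 = 15, a_2 = floor((15 + 13)/15) = 1.
  m_3 = 15*1 - 13 = 2, d_3 = (229 - 2^2)/15 = 225/15 = 15, a_3 = floor((15 + 2)/15) = 1.
  m_4 = 15*1 - 2 = 13, d_4 = (229 - 13^2)/15 = 60/15 = 4, a_4 = floor((15 + 13)/4) = 7.
  m_5 = 4*7 - 13 = 15, d_5 = (229 - 15^2)/4 = 4/4 = 1, a_5 = floor((15 + 15)/1) = 30.
  m_6 = 1*30 - 15 = 15, d_6 = (229 - 15^2)/1 = 4/1 = 4: (m_6, d_6) = (m_1, d_1) = (15, 4), so from here the quotients repeat a_1, ..., a_5; the period length is 5.
So sqrt(229) = [15; (7, 1, 1, 7, 30)] with period length k = 5.
k is odd, so (p_{k-1}, q_{k-1}) only solves x^2 - 229y^2 = -1 and the fundamental solution of x^2 - 229y^2 = 1 is (p_{2k-1}, q_{2k-1}) = (p_9, q_9); compute convergents through index 9, running through the period twice.
Convergents (p_i = a_i*p_{i-1} + p_{i-2}, q_i = a_i*q_{i-1} + q_{i-2} with p_{-2}=0, p_{-1}=1, q_{-2}=1, q_{-1}=0):
  i=0: a_0=15, p_0 = 15*1 + 0 = 15, q_0 = 15*0 + 1 = 1.
  i=1: a_1=7, p_1 = 7*15 + 1 = 106, q_1 = 7*1 + 0 = 7.
  i=2: a_2=1, p_2 = 1*106 + 15 = 121, q_2 = 1*7 + 1 = 8.
  i=3: a_3=1, p_3 = 1*121 + 106 = 227, q_3 = 1*8 + 7 = 15.
  i=4: a_4=7, p_4 = 7*227 + 121 = 1710, q_4 = 7*15 + 8 = 113.
  i=5: a_5=30, p_5 = 30*1710 + 227 = 51527, q_5 = 30*113 + 15 = 3405.
  i=6: a_6=7, p_6 = 7*51527 + 1710 = 362399, q_6 = 7*3405 + 113 = 23948.
  i=7: a_7=1, p_7 = 1*362399 + 51527 = 413926, q_7 = 1*23948 + 3405 = 27353.
  i=8: a_8=1, p_8 = 1*413926 + 362399 = 776325, q_8 = 1*27353 + 23948 = 51301.
  i=9: a_9=7, p_9 = 7*776325 + 413926 = 5848201, q_9 = 7*51301 + 27353 = 386460.
Indeed p_4^2 - 229*q_4^2 = 2924100 - 2924101 = -1, not +1.
Check: 5848201^2 - 229*386460^2 = 34201454936401 - 34201454936400 = 1, so (x, y) = (5848201, 386460) solves the equation, and by the theorem it is the least positive solution.

(x, y) = (5848201, 386460)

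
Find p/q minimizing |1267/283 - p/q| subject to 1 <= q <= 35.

Expand x = 1267/283 as a continued fraction with the Euclidean algorithm:
  1267 = 4*283 + 135, so a_0 = 4.
  283 = 2*135 + 13, so a_1 = 2.
  135 = 10*13 + 5, so a_2 = 10.
  13 = 2*5 + 3, so a_3 = 2.
  5 = 1*3 + 2, so a_4 = 1.
  3 = 1*2 + 1, so a_5 = 1.
  2 = 2*1 + 0, so a_6 = 2.
so x = [4; 2, 10, 2, 1, 1, 2].
Convergents (p_i = a_i*p_{i-1} + p_{i-2}, q_i = a_i*q_{i-1} + q_{i-2} with p_{-2}=0, p_{-1}=1, q_{-2}=1, q_{-1}=0), until the denominator exceeds 35:
  i=0: a_0=4, p_0 = 4*1 + 0 = 4, q_0 = 4*0 + 1 = 1.
  i=1: a_1=2, p_1 = 2*4 + 1 = 9, q_1 = 2*1 + 0 = 2.
  i=2: a_2=10, p_2 = 10*9 + 4 = 94, q_2 = 10*2 + 1 = 21.
  i=3: a_3=2, p_3 = 2*94 + 9 = 197, q_3 = 2*21 + 2 = 44.
q_3 = 44 > 35, so the last convergent with denominator <= 35 is p_2/q_2 = 94/21.
The closest fraction with denominator <= 35 is either p_2/q_2 or the intermediate fraction (k*p_2 + p_1)/(k*q_2 + q_1) with the largest k >= 1 whose denominator stays <= 35; these approach x as k grows, and every other convergent or intermediate fraction in range is farther away.
Largest k: floor((35 - q_1)/q_2) = floor((35 - 2)/21) = 1.
That gives (1*94 + 9)/(1*21 + 2) = 103/23.
Compare the errors: |x - 94/21| = |1267*21 - 94*283|/(283*21) = 5/5943, and |x - 103/23| = |1267*23 - 103*283|/(283*23) = 8/6509.
Cross-multiplying, 5*6509 = 32545 < 47544 = 8*5943, so 5/5943 is smaller: the convergent 94/21 is closer to x than 103/23.

94/21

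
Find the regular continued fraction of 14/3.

Run the Euclidean algorithm on 14 and 3; the successive quotients are the partial quotients a_0, a_1, ... (each step inverts the fractional part left over by the previous one):
  14 = 4*3 + 2, so a_0 = 4.
  3 = 1*2 + 1, so a_1 = 1.
  2 = 2*1 + 0, so a_2 = 2.
The remainder reaches 0 after 3 divisions, so the expansion has 3 partial quotients, read off in order.

[4; 1, 2]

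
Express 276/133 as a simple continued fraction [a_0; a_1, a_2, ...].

Run the Euclidean algorithm on 276 and 133; the successive quotients are the partial quotients a_0, a_1, ... (each step inverts the fractional part left over by the previous one):
  276 = 2*133 + 10, so a_0 = 2.
  133 = 13*10 + 3, so a_1 = 13.
  10 = 3*3 + 1, so a_2 = 3.
  3 = 3*1 + 0, so a_3 = 3.
The remainder reaches 0 after 4 divisions, so the expansion has 4 partial quotients, read off in order.

[2; 13, 3, 3]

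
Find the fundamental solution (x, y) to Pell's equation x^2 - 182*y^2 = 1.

(x, y) = (27, 2)

First expand sqrt(182) as a continued fraction. With x_i = (sqrt(182) + m_i)/d_i and (m_0, d_0) = (0, 1): a_0 = floor(sqrt(182)) = 13, since 13^2 = 169 <= 182 < 196 = 14^2.
Iterate m_{i+1} = d_i*a_i - m_i, d_{i+1} = (182 - m_{i+1}^2)/d_i, a_{i+1} = floor((a_0 + m_{i+1})/d_{i+1}):
  m_1 = 1*13 - 0 = 13, d_1 = (182 - 13^2)/1 = 13/1 = 13, a_1 = floor((13 + 13)/13) = 2.
  m_2 = 13*2 - 13 = 13, d_2 = (182 - 13^2)/13 = 13/13 = 1, a_2 = floor((13 + 13)/1) = 26.
  m_3 = 1*26 - 13 = 13, d_3 = (182 - 13^2)/1 = 13/1 = 13: (m_3, d_3) = (m_1, d_1) = (13, 13), so from here the quotients repeat a_1, a_2; the period length is 2.
So sqrt(182) = [13; (2, 26)] with period length k = 2.
k is even, so the fundamental solution of x^2 - 182y^2 = 1 is (p_{k-1}, q_{k-1}) = (p_1, q_1); compute convergents through index 1.
Convergents (p_i = a_i*p_{i-1} + p_{i-2}, q_i = a_i*q_{i-1} + q_{i-2} with p_{-2}=0, p_{-1}=1, q_{-2}=1, q_{-1}=0):
  i=0: a_0=13, p_0 = 13*1 + 0 = 13, q_0 = 13*0 + 1 = 1.
  i=1: a_1=2, p_1 = 2*13 + 1 = 27, q_1 = 2*1 + 0 = 2.
Check: 27^2 - 182*2^2 = 729 - 728 = 1, so (x, y) = (27, 2) solves the equation, and by the theorem it is the least positive solution.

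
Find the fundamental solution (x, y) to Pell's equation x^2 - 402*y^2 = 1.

First expand sqrt(402) as a continued fraction. With x_i = (sqrt(402) + m_i)/d_i and (m_0, d_0) = (0, 1): a_0 = floor(sqrt(402)) = 20, since 20^2 = 400 <= 402 < 441 = 21^2.
Iterate m_{i+1} = d_i*a_i - m_i, d_{i+1} = (402 - m_{i+1}^2)/d_i, a_{i+1} = floor((a_0 + m_{i+1})/d_{i+1}):
  m_1 = 1*20 - 0 = 20, d_1 = (402 - 20^2)/1 = 2/1 = 2, a_1 = floor((20 + 20)/2) = 20.
  m_2 = 2*20 - 20 = 20, d_2 = (402 - 20^2)/2 = 2/2 = 1, a_2 = floor((20 + 20)/1) = 40.
  m_3 = 1*40 - 20 = 20, d_3 = (402 - 20^2)/1 = 2/1 = 2: (m_3, d_3) = (m_1, d_1) = (20, 2), so from here the quotients repeat a_1, a_2; the period length is 2.
So sqrt(402) = [20; (20, 40)] with period length k = 2.
k is even, so the fundamental solution of x^2 - 402y^2 = 1 is (p_{k-1}, q_{k-1}) = (p_1, q_1); compute convergents through index 1.
Convergents (p_i = a_i*p_{i-1} + p_{i-2}, q_i = a_i*q_{i-1} + q_{i-2} with p_{-2}=0, p_{-1}=1, q_{-2}=1, q_{-1}=0):
  i=0: a_0=20, p_0 = 20*1 + 0 = 20, q_0 = 20*0 + 1 = 1.
  i=1: a_1=20, p_1 = 20*20 + 1 = 401, q_1 = 20*1 + 0 = 20.
Check: 401^2 - 402*20^2 = 160801 - 160800 = 1, so (x, y) = (401, 20) solves the equation, and by the theorem it is the least positive solution.

(x, y) = (401, 20)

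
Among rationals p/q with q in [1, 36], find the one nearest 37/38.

35/36

Expand x = 37/38 as a continued fraction with the Euclidean algorithm:
  37 = 0*38 + 37, so a_0 = 0.
  38 = 1*37 + 1, so a_1 = 1.
  37 = 37*1 + 0, so a_2 = 37.
so x = [0; 1, 37].
Convergents (p_i = a_i*p_{i-1} + p_{i-2}, q_i = a_i*q_{i-1} + q_{i-2} with p_{-2}=0, p_{-1}=1, q_{-2}=1, q_{-1}=0), until the denominator exceeds 36:
  i=0: a_0=0, p_0 = 0*1 + 0 = 0, q_0 = 0*0 + 1 = 1.
  i=1: a_1=1, p_1 = 1*0 + 1 = 1, q_1 = 1*1 + 0 = 1.
  i=2: a_2=37, p_2 = 37*1 + 0 = 37, q_2 = 37*1 + 1 = 38.
q_2 = 38 > 36, so the last convergent with denominator <= 36 is p_1/q_1 = 1/1.
The closest fraction with denominator <= 36 is either p_1/q_1 or the intermediate fraction (k*p_1 + p_0)/(k*q_1 + q_0) with the largest k >= 1 whose denominator stays <= 36; these approach x as k grows, and every other convergent or intermediate fraction in range is farther away.
Largest k: floor((36 - q_0)/q_1) = floor((36 - 1)/1) = 35.
That gives (35*1 + 0)/(35*1 + 1) = 35/36.
Compare the errors: |x - 1/1| = |37*1 - 1*38|/(38*1) = 1/38, and |x - 35/36| = |37*36 - 35*38|/(38*36) = 2/1368.
Cross-multiplying, 2*38 = 76 < 1368 = 1*1368, so 2/1368 is smaller: the intermediate fraction 35/36 is closer to x than 1/1.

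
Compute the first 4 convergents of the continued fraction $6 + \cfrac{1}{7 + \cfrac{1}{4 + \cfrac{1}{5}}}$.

6/1, 43/7, 178/29, 933/152

Using the convergent recurrence p_i = a_i*p_{i-1} + p_{i-2}, q_i = a_i*q_{i-1} + q_{i-2} with p_{-2}=0, p_{-1}=1, q_{-2}=1, q_{-1}=0:
  i=0: a_0=6, p_0 = 6*1 + 0 = 6, q_0 = 6*0 + 1 = 1.
  i=1: a_1=7, p_1 = 7*6 + 1 = 43, q_1 = 7*1 + 0 = 7.
  i=2: a_2=4, p_2 = 4*43 + 6 = 178, q_2 = 4*7 + 1 = 29.
  i=3: a_3=5, p_3 = 5*178 + 43 = 933, q_3 = 5*29 + 7 = 152.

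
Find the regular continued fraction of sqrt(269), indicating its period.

Write x_i = (sqrt(269) + m_i)/d_i with (m_0, d_0) = (0, 1). a_0 = floor(sqrt(269)) = 16, since 16^2 = 256 <= 269 < 289 = 17^2.
Iterate m_{i+1} = d_i*a_i - m_i, d_{i+1} = (269 - m_{i+1}^2)/d_i, a_{i+1} = floor((a_0 + m_{i+1})/d_{i+1}):
  m_1 = 1*16 - 0 = 16, d_1 = (269 - 16^2)/1 = 13/1 = 13, a_1 = floor((16 + 16)/13) = 2.
  m_2 = 13*2 - 16 = 10, d_2 = (269 - 10^2)/13 = 169/13 = 13, a_2 = floor((16 + 10)/13) = 2.
  m_3 = 13*2 - 10 = 16, d_3 = (269 - 16^2)/13 = 13/13 = 1, a_3 = floor((16 + 16)/1) = 32.
  m_4 = 1*32 - 16 = 16, d_4 = (269 - 16^2)/1 = 13/1 = 13: (m_4, d_4) = (m_1, d_1) = (16, 13), so from here the quotients repeat a_1, ..., a_3; the period length is 3.
Hence the expansion of sqrt(269) is a_0 = 16 followed by the repeating block 2, 2, 32 (period 3).

[16; (2, 2, 32)]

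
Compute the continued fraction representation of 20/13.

Run the Euclidean algorithm on 20 and 13; the successive quotients are the partial quotients a_0, a_1, ... (each step inverts the fractional part left over by the previous one):
  20 = 1*13 + 7, so a_0 = 1.
  13 = 1*7 + 6, so a_1 = 1.
  7 = 1*6 + 1, so a_2 = 1.
  6 = 6*1 + 0, so a_3 = 6.
The remainder reaches 0 after 4 divisions, so the expansion has 4 partial quotients, read off in order.

[1; 1, 1, 6]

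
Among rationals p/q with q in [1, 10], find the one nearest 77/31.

Expand x = 77/31 as a continued fraction with the Euclidean algorithm:
  77 = 2*31 + 15, so a_0 = 2.
  31 = 2*15 + 1, so a_1 = 2.
  15 = 15*1 + 0, so a_2 = 15.
so x = [2; 2, 15].
Convergents (p_i = a_i*p_{i-1} + p_{i-2}, q_i = a_i*q_{i-1} + q_{i-2} with p_{-2}=0, p_{-1}=1, q_{-2}=1, q_{-1}=0), until the denominator exceeds 10:
  i=0: a_0=2, p_0 = 2*1 + 0 = 2, q_0 = 2*0 + 1 = 1.
  i=1: a_1=2, p_1 = 2*2 + 1 = 5, q_1 = 2*1 + 0 = 2.
  i=2: a_2=15, p_2 = 15*5 + 2 = 77, q_2 = 15*2 + 1 = 31.
q_2 = 31 > 10, so the last convergent with denominator <= 10 is p_1/q_1 = 5/2.
The closest fraction with denominator <= 10 is either p_1/q_1 or the intermediate fraction (k*p_1 + p_0)/(k*q_1 + q_0) with the largest k >= 1 whose denominator stays <= 10; these approach x as k grows, and every other convergent or intermediate fraction in range is farther away.
Largest k: floor((10 - q_0)/q_1) = floor((10 - 1)/2) = 4.
That gives (4*5 + 2)/(4*2 + 1) = 22/9.
Compare the errors: |x - 5/2| = |77*2 - 5*31|/(31*2) = 1/62, and |x - 22/9| = |77*9 - 22*31|/(31*9) = 11/279.
Cross-multiplying, 1*279 = 279 < 682 = 11*62, so 1/62 is smaller: the convergent 5/2 is closer to x than 22/9.

5/2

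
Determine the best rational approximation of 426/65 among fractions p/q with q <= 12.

Expand x = 426/65 as a continued fraction with the Euclidean algorithm:
  426 = 6*65 + 36, so a_0 = 6.
  65 = 1*36 + 29, so a_1 = 1.
  36 = 1*29 + 7, so a_2 = 1.
  29 = 4*7 + 1, so a_3 = 4.
  7 = 7*1 + 0, so a_4 = 7.
so x = [6; 1, 1, 4, 7].
Convergents (p_i = a_i*p_{i-1} + p_{i-2}, q_i = a_i*q_{i-1} + q_{i-2} with p_{-2}=0, p_{-1}=1, q_{-2}=1, q_{-1}=0), until the denominator exceeds 12:
  i=0: a_0=6, p_0 = 6*1 + 0 = 6, q_0 = 6*0 + 1 = 1.
  i=1: a_1=1, p_1 = 1*6 + 1 = 7, q_1 = 1*1 + 0 = 1.
  i=2: a_2=1, p_2 = 1*7 + 6 = 13, q_2 = 1*1 + 1 = 2.
  i=3: a_3=4, p_3 = 4*13 + 7 = 59, q_3 = 4*2 + 1 = 9.
  i=4: a_4=7, p_4 = 7*59 + 13 = 426, q_4 = 7*9 + 2 = 65.
q_4 = 65 > 12, so the last convergent with denominator <= 12 is p_3/q_3 = 59/9.
The closest fraction with denominator <= 12 is either p_3/q_3 or the intermediate fraction (k*p_3 + p_2)/(k*q_3 + q_2) with the largest k >= 1 whose denominator stays <= 12; these approach x as k grows, and every other convergent or intermediate fraction in range is farther away.
Largest k: floor((12 - q_2)/q_3) = floor((12 - 2)/9) = 1.
That gives (1*59 + 13)/(1*9 + 2) = 72/11.
Compare the errors: |x - 59/9| = |426*9 - 59*65|/(65*9) = 1/585, and |x - 72/11| = |426*11 - 72*65|/(65*11) = 6/715.
Cross-multiplying, 1*715 = 715 < 3510 = 6*585, so 1/585 is smaller: the convergent 59/9 is closer to x than 72/11.

59/9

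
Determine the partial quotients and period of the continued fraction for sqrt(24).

Write x_i = (sqrt(24) + m_i)/d_i with (m_0, d_0) = (0, 1). a_0 = floor(sqrt(24)) = 4, since 4^2 = 16 <= 24 < 25 = 5^2.
Iterate m_{i+1} = d_i*a_i - m_i, d_{i+1} = (24 - m_{i+1}^2)/d_i, a_{i+1} = floor((a_0 + m_{i+1})/d_{i+1}):
  m_1 = 1*4 - 0 = 4, d_1 = (24 - 4^2)/1 = 8/1 = 8, a_1 = floor((4 + 4)/8) = 1.
  m_2 = 8*1 - 4 = 4, d_2 = (24 - 4^2)/8 = 8/8 = 1, a_2 = floor((4 + 4)/1) = 8.
  m_3 = 1*8 - 4 = 4, d_3 = (24 - 4^2)/1 = 8/1 = 8: (m_3, d_3) = (m_1, d_1) = (4, 8), so from here the quotients repeat a_1, a_2; the period length is 2.
Hence the expansion of sqrt(24) is a_0 = 4 followed by the repeating block 1, 8 (period 2).

[4; (1, 8)]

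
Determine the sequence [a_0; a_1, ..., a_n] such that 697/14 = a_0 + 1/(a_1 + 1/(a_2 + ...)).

Run the Euclidean algorithm on 697 and 14; the successive quotients are the partial quotients a_0, a_1, ... (each step inverts the fractional part left over by the previous one):
  697 = 49*14 + 11, so a_0 = 49.
  14 = 1*11 + 3, so a_1 = 1.
  11 = 3*3 + 2, so a_2 = 3.
  3 = 1*2 + 1, so a_3 = 1.
  2 = 2*1 + 0, so a_4 = 2.
The remainder reaches 0 after 5 divisions, so the expansion has 5 partial quotients, read off in order.

[49; 1, 3, 1, 2]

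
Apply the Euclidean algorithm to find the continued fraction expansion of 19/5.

[3; 1, 4]

Run the Euclidean algorithm on 19 and 5; the successive quotients are the partial quotients a_0, a_1, ... (each step inverts the fractional part left over by the previous one):
  19 = 3*5 + 4, so a_0 = 3.
  5 = 1*4 + 1, so a_1 = 1.
  4 = 4*1 + 0, so a_2 = 4.
The remainder reaches 0 after 3 divisions, so the expansion has 3 partial quotients, read off in order.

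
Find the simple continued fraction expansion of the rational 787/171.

Run the Euclidean algorithm on 787 and 171; the successive quotients are the partial quotients a_0, a_1, ... (each step inverts the fractional part left over by the previous one):
  787 = 4*171 + 103, so a_0 = 4.
  171 = 1*103 + 68, so a_1 = 1.
  103 = 1*68 + 35, so a_2 = 1.
  68 = 1*35 + 33, so a_3 = 1.
  35 = 1*33 + 2, so a_4 = 1.
  33 = 16*2 + 1, so a_5 = 16.
  2 = 2*1 + 0, so a_6 = 2.
The remainder reaches 0 after 7 divisions, so the expansion has 7 partial quotients, read off in order.

[4; 1, 1, 1, 1, 16, 2]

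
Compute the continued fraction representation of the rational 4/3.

Run the Euclidean algorithm on 4 and 3; the successive quotients are the partial quotients a_0, a_1, ... (each step inverts the fractional part left over by the previous one):
  4 = 1*3 + 1, so a_0 = 1.
  3 = 3*1 + 0, so a_1 = 3.
The remainder reaches 0 after 2 divisions, so the expansion has 2 partial quotients, read off in order.

[1; 3]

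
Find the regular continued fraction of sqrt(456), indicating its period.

[21; (2, 1, 4, 1, 2, 42)]

Write x_i = (sqrt(456) + m_i)/d_i with (m_0, d_0) = (0, 1). a_0 = floor(sqrt(456)) = 21, since 21^2 = 441 <= 456 < 484 = 22^2.
Iterate m_{i+1} = d_i*a_i - m_i, d_{i+1} = (456 - m_{i+1}^2)/d_i, a_{i+1} = floor((a_0 + m_{i+1})/d_{i+1}):
  m_1 = 1*21 - 0 = 21, d_1 = (456 - 21^2)/1 = 15/1 = 15, a_1 = floor((21 + 21)/15) = 2.
  m_2 = 15*2 - 21 = 9, d_2 = (456 - 9^2)/15 = 375/15 = 25, a_2 = floor((21 + 9)/25) = 1.
  m_3 = 25*1 - 9 = 16, d_3 = (456 - 16^2)/25 = 200/25 = 8, a_3 = floor((21 + 16)/8) = 4.
  m_4 = 8*4 - 16 = 16, d_4 = (456 - 16^2)/8 = 200/8 = 25, a_4 = floor((21 + 16)/25) = 1.
  m_5 = 25*1 - 16 = 9, d_5 = (456 - 9^2)/25 = 375/25 = 15, a_5 = floor((21 + 9)/15) = 2.
  m_6 = 15*2 - 9 = 21, d_6 = (456 - 21^2)/15 = 15/15 = 1, a_6 = floor((21 + 21)/1) = 42.
  m_7 = 1*42 - 21 = 21, d_7 = (456 - 21^2)/1 = 15/1 = 15: (m_7, d_7) = (m_1, d_1) = (21, 15), so from here the quotients repeat a_1, ..., a_6; the period length is 6.
Hence the expansion of sqrt(456) is a_0 = 21 followed by the repeating block 2, 1, 4, 1, 2, 42 (period 6).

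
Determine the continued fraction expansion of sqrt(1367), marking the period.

[36; (1, 35, 1, 72)]

Write x_i = (sqrt(1367) + m_i)/d_i with (m_0, d_0) = (0, 1). a_0 = floor(sqrt(1367)) = 36, since 36^2 = 1296 <= 1367 < 1369 = 37^2.
Iterate m_{i+1} = d_i*a_i - m_i, d_{i+1} = (1367 - m_{i+1}^2)/d_i, a_{i+1} = floor((a_0 + m_{i+1})/d_{i+1}):
  m_1 = 1*36 - 0 = 36, d_1 = (1367 - 36^2)/1 = 71/1 = 71, a_1 = floor((36 + 36)/71) = 1.
  m_2 = 71*1 - 36 = 35, d_2 = (1367 - 35^2)/71 = 142/71 = 2, a_2 = floor((36 + 35)/2) = 35.
  m_3 = 2*35 - 35 = 35, d_3 = (1367 - 35^2)/2 = 142/2 = 71, a_3 = floor((36 + 35)/71) = 1.
  m_4 = 71*1 - 35 = 36, d_4 = (1367 - 36^2)/71 = 71/71 = 1, a_4 = floor((36 + 36)/1) = 72.
  m_5 = 1*72 - 36 = 36, d_5 = (1367 - 36^2)/1 = 71/1 = 71: (m_5, d_5) = (m_1, d_1) = (36, 71), so from here the quotients repeat a_1, ..., a_4; the period length is 4.
Hence the expansion of sqrt(1367) is a_0 = 36 followed by the repeating block 1, 35, 1, 72 (period 4).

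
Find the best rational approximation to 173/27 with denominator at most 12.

32/5

Expand x = 173/27 as a continued fraction with the Euclidean algorithm:
  173 = 6*27 + 11, so a_0 = 6.
  27 = 2*11 + 5, so a_1 = 2.
  11 = 2*5 + 1, so a_2 = 2.
  5 = 5*1 + 0, so a_3 = 5.
so x = [6; 2, 2, 5].
Convergents (p_i = a_i*p_{i-1} + p_{i-2}, q_i = a_i*q_{i-1} + q_{i-2} with p_{-2}=0, p_{-1}=1, q_{-2}=1, q_{-1}=0), until the denominator exceeds 12:
  i=0: a_0=6, p_0 = 6*1 + 0 = 6, q_0 = 6*0 + 1 = 1.
  i=1: a_1=2, p_1 = 2*6 + 1 = 13, q_1 = 2*1 + 0 = 2.
  i=2: a_2=2, p_2 = 2*13 + 6 = 32, q_2 = 2*2 + 1 = 5.
  i=3: a_3=5, p_3 = 5*32 + 13 = 173, q_3 = 5*5 + 2 = 27.
q_3 = 27 > 12, so the last convergent with denominator <= 12 is p_2/q_2 = 32/5.
The closest fraction with denominator <= 12 is either p_2/q_2 or the intermediate fraction (k*p_2 + p_1)/(k*q_2 + q_1) with the largest k >= 1 whose denominator stays <= 12; these approach x as k grows, and every other convergent or intermediate fraction in range is farther away.
Largest k: floor((12 - q_1)/q_2) = floor((12 - 2)/5) = 2.
That gives (2*32 + 13)/(2*5 + 2) = 77/12.
Compare the errors: |x - 32/5| = |173*5 - 32*27|/(27*5) = 1/135, and |x - 77/12| = |173*12 - 77*27|/(27*12) = 3/324.
Cross-multiplying, 1*324 = 324 < 405 = 3*135, so 1/135 is smaller: the convergent 32/5 is closer to x than 77/12.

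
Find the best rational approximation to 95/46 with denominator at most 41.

64/31

Expand x = 95/46 as a continued fraction with the Euclidean algorithm:
  95 = 2*46 + 3, so a_0 = 2.
  46 = 15*3 + 1, so a_1 = 15.
  3 = 3*1 + 0, so a_2 = 3.
so x = [2; 15, 3].
Convergents (p_i = a_i*p_{i-1} + p_{i-2}, q_i = a_i*q_{i-1} + q_{i-2} with p_{-2}=0, p_{-1}=1, q_{-2}=1, q_{-1}=0), until the denominator exceeds 41:
  i=0: a_0=2, p_0 = 2*1 + 0 = 2, q_0 = 2*0 + 1 = 1.
  i=1: a_1=15, p_1 = 15*2 + 1 = 31, q_1 = 15*1 + 0 = 15.
  i=2: a_2=3, p_2 = 3*31 + 2 = 95, q_2 = 3*15 + 1 = 46.
q_2 = 46 > 41, so the last convergent with denominator <= 41 is p_1/q_1 = 31/15.
The closest fraction with denominator <= 41 is either p_1/q_1 or the intermediate fraction (k*p_1 + p_0)/(k*q_1 + q_0) with the largest k >= 1 whose denominator stays <= 41; these approach x as k grows, and every other convergent or intermediate fraction in range is farther away.
Largest k: floor((41 - q_0)/q_1) = floor((41 - 1)/15) = 2.
That gives (2*31 + 2)/(2*15 + 1) = 64/31.
Compare the errors: |x - 31/15| = |95*15 - 31*46|/(46*15) = 1/690, and |x - 64/31| = |95*31 - 64*46|/(46*31) = 1/1426.
Cross-multiplying, 1*690 = 690 < 1426 = 1*1426, so 1/1426 is smaller: the intermediate fraction 64/31 is closer to x than 31/15.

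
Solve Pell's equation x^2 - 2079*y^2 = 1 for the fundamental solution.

(x, y) = (1755676, 38505)

First expand sqrt(2079) as a continued fraction. With x_i = (sqrt(2079) + m_i)/d_i and (m_0, d_0) = (0, 1): a_0 = floor(sqrt(2079)) = 45, since 45^2 = 2025 <= 2079 < 2116 = 46^2.
Iterate m_{i+1} = d_i*a_i - m_i, d_{i+1} = (2079 - m_{i+1}^2)/d_i, a_{i+1} = floor((a_0 + m_{i+1})/d_{i+1}):
  m_1 = 1*45 - 0 = 45, d_1 = (2079 - 45^2)/1 = 54/1 = 54, a_1 = floor((45 + 45)/54) = 1.
  m_2 = 54*1 - 45 = 9, d_2 = (2079 - 9^2)/54 = 1998/54 = 37, a_2 = floor((45 + 9)/37) = 1.
  m_3 = 37*1 - 9 = 28, d_3 = (2079 - 28^2)/37 = 1295/37 = 35, a_3 = floor((45 + 28)/35) = 2.
  m_4 = 35*2 - 28 = 42, d_4 = (2079 - 42^2)/35 = 315/35 = 9, a_4 = floor((45 + 42)/9) = 9.
  m_5 = 9*9 - 42 = 39, d_5 = (2079 - 39^2)/9 = 558/9 = 62, a_5 = floor((45 + 39)/62) = 1.
  m_6 = 62*1 - 39 = 23, d_6 = (2079 - 23^2)/62 = 1550/62 = 25, a_6 = floor((45 + 23)/25) = 2.
  m_7 = 25*2 - 23 = 27, d_7 = (2079 - 27^2)/25 = 1350/25 = 54, a_7 = floor((45 + 27)/54) = 1.
  m_8 = 54*1 - 27 = 27, d_8 = (2079 - 27^2)/54 = 1350/54 = 25, a_8 = floor((45 + 27)/25) = 2.
  m_9 = 25*2 - 27 = 23, d_9 = (2079 - 23^2)/25 = 1550/25 = 62, a_9 = floor((45 + 23)/62) = 1.
  m_10 = 62*1 - 23 = 39, d_10 = (2079 - 39^2)/62 = 558/62 = 9, a_10 = floor((45 + 39)/9) = 9.
  m_11 = 9*9 - 39 = 42, d_11 = (2079 - 42^2)/9 = 315/9 = 35, a_11 = floor((45 + 42)/35) = 2.
  m_12 = 35*2 - 42 = 28, d_12 = (2079 - 28^2)/35 = 1295/35 = 37, a_12 = floor((45 + 28)/37) = 1.
  m_13 = 37*1 - 28 = 9, d_13 = (2079 - 9^2)/37 = 1998/37 = 54, a_13 = floor((45 + 9)/54) = 1.
  m_14 = 54*1 - 9 = 45, d_14 = (2079 - 45^2)/54 = 54/54 = 1, a_14 = floor((45 + 45)/1) = 90.
  m_15 = 1*90 - 45 = 45, d_15 = (2079 - 45^2)/1 = 54/1 = 54: (m_15, d_15) = (m_1, d_1) = (45, 54), so from here the quotients repeat a_1, ..., a_14; the period length is 14.
So sqrt(2079) = [45; (1, 1, 2, 9, 1, 2, 1, 2, 1, 9, 2, 1, 1, 90)] with period length k = 14.
k is even, so the fundamental solution of x^2 - 2079y^2 = 1 is (p_{k-1}, q_{k-1}) = (p_13, q_13); compute convergents through index 13.
Convergents (p_i = a_i*p_{i-1} + p_{i-2}, q_i = a_i*q_{i-1} + q_{i-2} with p_{-2}=0, p_{-1}=1, q_{-2}=1, q_{-1}=0):
  i=0: a_0=45, p_0 = 45*1 + 0 = 45, q_0 = 45*0 + 1 = 1.
  i=1: a_1=1, p_1 = 1*45 + 1 = 46, q_1 = 1*1 + 0 = 1.
  i=2: a_2=1, p_2 = 1*46 + 45 = 91, q_2 = 1*1 + 1 = 2.
  i=3: a_3=2, p_3 = 2*91 + 46 = 228, q_3 = 2*2 + 1 = 5.
  i=4: a_4=9, p_4 = 9*228 + 91 = 2143, q_4 = 9*5 + 2 = 47.
  i=5: a_5=1, p_5 = 1*2143 + 228 = 2371, q_5 = 1*47 + 5 = 52.
  i=6: a_6=2, p_6 = 2*2371 + 2143 = 6885, q_6 = 2*52 + 47 = 151.
  i=7: a_7=1, p_7 = 1*6885 + 2371 = 9256, q_7 = 1*151 + 52 = 203.
  i=8: a_8=2, p_8 = 2*9256 + 6885 = 25397, q_8 = 2*203 + 151 = 557.
  i=9: a_9=1, p_9 = 1*25397 + 9256 = 34653, q_9 = 1*557 + 203 = 760.
  i=10: a_10=9, p_10 = 9*34653 + 25397 = 337274, q_10 = 9*760 + 557 = 7397.
  i=11: a_11=2, p_11 = 2*337274 + 34653 = 709201, q_11 = 2*7397 + 760 = 15554.
  i=12: a_12=1, p_12 = 1*709201 + 337274 = 1046475, q_12 = 1*15554 + 7397 = 22951.
  i=13: a_13=1, p_13 = 1*1046475 + 709201 = 1755676, q_13 = 1*22951 + 15554 = 38505.
Check: 1755676^2 - 2079*38505^2 = 3082398216976 - 3082398216975 = 1, so (x, y) = (1755676, 38505) solves the equation, and by the theorem it is the least positive solution.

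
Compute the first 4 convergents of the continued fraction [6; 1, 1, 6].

Using the convergent recurrence p_i = a_i*p_{i-1} + p_{i-2}, q_i = a_i*q_{i-1} + q_{i-2} with p_{-2}=0, p_{-1}=1, q_{-2}=1, q_{-1}=0:
  i=0: a_0=6, p_0 = 6*1 + 0 = 6, q_0 = 6*0 + 1 = 1.
  i=1: a_1=1, p_1 = 1*6 + 1 = 7, q_1 = 1*1 + 0 = 1.
  i=2: a_2=1, p_2 = 1*7 + 6 = 13, q_2 = 1*1 + 1 = 2.
  i=3: a_3=6, p_3 = 6*13 + 7 = 85, q_3 = 6*2 + 1 = 13.

6/1, 7/1, 13/2, 85/13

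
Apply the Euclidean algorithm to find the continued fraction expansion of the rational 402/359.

Run the Euclidean algorithm on 402 and 359; the successive quotients are the partial quotients a_0, a_1, ... (each step inverts the fractional part left over by the previous one):
  402 = 1*359 + 43, so a_0 = 1.
  359 = 8*43 + 15, so a_1 = 8.
  43 = 2*15 + 13, so a_2 = 2.
  15 = 1*13 + 2, so a_3 = 1.
  13 = 6*2 + 1, so a_4 = 6.
  2 = 2*1 + 0, so a_5 = 2.
The remainder reaches 0 after 6 divisions, so the expansion has 6 partial quotients, read off in order.

[1; 8, 2, 1, 6, 2]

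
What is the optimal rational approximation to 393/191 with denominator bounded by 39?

Expand x = 393/191 as a continued fraction with the Euclidean algorithm:
  393 = 2*191 + 11, so a_0 = 2.
  191 = 17*11 + 4, so a_1 = 17.
  11 = 2*4 + 3, so a_2 = 2.
  4 = 1*3 + 1, so a_3 = 1.
  3 = 3*1 + 0, so a_4 = 3.
so x = [2; 17, 2, 1, 3].
Convergents (p_i = a_i*p_{i-1} + p_{i-2}, q_i = a_i*q_{i-1} + q_{i-2} with p_{-2}=0, p_{-1}=1, q_{-2}=1, q_{-1}=0), until the denominator exceeds 39:
  i=0: a_0=2, p_0 = 2*1 + 0 = 2, q_0 = 2*0 + 1 = 1.
  i=1: a_1=17, p_1 = 17*2 + 1 = 35, q_1 = 17*1 + 0 = 17.
  i=2: a_2=2, p_2 = 2*35 + 2 = 72, q_2 = 2*17 + 1 = 35.
  i=3: a_3=1, p_3 = 1*72 + 35 = 107, q_3 = 1*35 + 17 = 52.
q_3 = 52 > 39, so the last convergent with denominator <= 39 is p_2/q_2 = 72/35.
The closest fraction with denominator <= 39 is either p_2/q_2 or the intermediate fraction (k*p_2 + p_1)/(k*q_2 + q_1) with the largest k >= 1 whose denominator stays <= 39; these approach x as k grows, and every other convergent or intermediate fraction in range is farther away.
Largest k: floor((39 - q_1)/q_2) = floor((39 - 17)/35) = 0.
Since k = 0, no intermediate fraction beyond p_2/q_2 has denominator <= 39, so the convergent 72/35 is the closest (its error is |393*35 - 72*191|/(191*35) = 3/6685).

72/35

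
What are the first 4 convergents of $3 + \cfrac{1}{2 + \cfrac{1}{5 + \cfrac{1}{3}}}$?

Using the convergent recurrence p_i = a_i*p_{i-1} + p_{i-2}, q_i = a_i*q_{i-1} + q_{i-2} with p_{-2}=0, p_{-1}=1, q_{-2}=1, q_{-1}=0:
  i=0: a_0=3, p_0 = 3*1 + 0 = 3, q_0 = 3*0 + 1 = 1.
  i=1: a_1=2, p_1 = 2*3 + 1 = 7, q_1 = 2*1 + 0 = 2.
  i=2: a_2=5, p_2 = 5*7 + 3 = 38, q_2 = 5*2 + 1 = 11.
  i=3: a_3=3, p_3 = 3*38 + 7 = 121, q_3 = 3*11 + 2 = 35.

3/1, 7/2, 38/11, 121/35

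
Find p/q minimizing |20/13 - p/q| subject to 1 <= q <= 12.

17/11

Expand x = 20/13 as a continued fraction with the Euclidean algorithm:
  20 = 1*13 + 7, so a_0 = 1.
  13 = 1*7 + 6, so a_1 = 1.
  7 = 1*6 + 1, so a_2 = 1.
  6 = 6*1 + 0, so a_3 = 6.
so x = [1; 1, 1, 6].
Convergents (p_i = a_i*p_{i-1} + p_{i-2}, q_i = a_i*q_{i-1} + q_{i-2} with p_{-2}=0, p_{-1}=1, q_{-2}=1, q_{-1}=0), until the denominator exceeds 12:
  i=0: a_0=1, p_0 = 1*1 + 0 = 1, q_0 = 1*0 + 1 = 1.
  i=1: a_1=1, p_1 = 1*1 + 1 = 2, q_1 = 1*1 + 0 = 1.
  i=2: a_2=1, p_2 = 1*2 + 1 = 3, q_2 = 1*1 + 1 = 2.
  i=3: a_3=6, p_3 = 6*3 + 2 = 20, q_3 = 6*2 + 1 = 13.
q_3 = 13 > 12, so the last convergent with denominator <= 12 is p_2/q_2 = 3/2.
The closest fraction with denominator <= 12 is either p_2/q_2 or the intermediate fraction (k*p_2 + p_1)/(k*q_2 + q_1) with the largest k >= 1 whose denominator stays <= 12; these approach x as k grows, and every other convergent or intermediate fraction in range is farther away.
Largest k: floor((12 - q_1)/q_2) = floor((12 - 1)/2) = 5.
That gives (5*3 + 2)/(5*2 + 1) = 17/11.
Compare the errors: |x - 3/2| = |20*2 - 3*13|/(13*2) = 1/26, and |x - 17/11| = |20*11 - 17*13|/(13*11) = 1/143.
Cross-multiplying, 1*26 = 26 < 143 = 1*143, so 1/143 is smaller: the intermediate fraction 17/11 is closer to x than 3/2.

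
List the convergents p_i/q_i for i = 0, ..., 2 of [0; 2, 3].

Using the convergent recurrence p_i = a_i*p_{i-1} + p_{i-2}, q_i = a_i*q_{i-1} + q_{i-2} with p_{-2}=0, p_{-1}=1, q_{-2}=1, q_{-1}=0:
  i=0: a_0=0, p_0 = 0*1 + 0 = 0, q_0 = 0*0 + 1 = 1.
  i=1: a_1=2, p_1 = 2*0 + 1 = 1, q_1 = 2*1 + 0 = 2.
  i=2: a_2=3, p_2 = 3*1 + 0 = 3, q_2 = 3*2 + 1 = 7.

0/1, 1/2, 3/7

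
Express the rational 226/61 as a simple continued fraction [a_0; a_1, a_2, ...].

[3; 1, 2, 2, 1, 1, 3]

Run the Euclidean algorithm on 226 and 61; the successive quotients are the partial quotients a_0, a_1, ... (each step inverts the fractional part left over by the previous one):
  226 = 3*61 + 43, so a_0 = 3.
  61 = 1*43 + 18, so a_1 = 1.
  43 = 2*18 + 7, so a_2 = 2.
  18 = 2*7 + 4, so a_3 = 2.
  7 = 1*4 + 3, so a_4 = 1.
  4 = 1*3 + 1, so a_5 = 1.
  3 = 3*1 + 0, so a_6 = 3.
The remainder reaches 0 after 7 divisions, so the expansion has 7 partial quotients, read off in order.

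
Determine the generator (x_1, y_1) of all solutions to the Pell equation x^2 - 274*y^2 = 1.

(x, y) = (3959299, 239190)

First expand sqrt(274) as a continued fraction. With x_i = (sqrt(274) + m_i)/d_i and (m_0, d_0) = (0, 1): a_0 = floor(sqrt(274)) = 16, since 16^2 = 256 <= 274 < 289 = 17^2.
Iterate m_{i+1} = d_i*a_i - m_i, d_{i+1} = (274 - m_{i+1}^2)/d_i, a_{i+1} = floor((a_0 + m_{i+1})/d_{i+1}):
  m_1 = 1*16 - 0 = 16, d_1 = (274 - 16^2)/1 = 18/1 = 18, a_1 = floor((16 + 16)/18) = 1.
  m_2 = 18*1 - 16 = 2, d_2 = (274 - 2^2)/18 = 270/18 = 15, a_2 = floor((16 + 2)/15) = 1.
  m_3 = 15*1 - 2 = 13, d_3 = (274 - 13^2)/15 = 105/15 = 7, a_3 = floor((16 + 13)/7) = 4.
  m_4 = 7*4 - 13 = 15, d_4 = (274 - 15^2)/7 = 49/7 = 7, a_4 = floor((16 + 15)/7) = 4.
  m_5 = 7*4 - 15 = 13, d_5 = (274 - 13^2)/7 = 105/7 = 15, a_5 = floor((16 + 13)/15) = 1.
  m_6 = 15*1 - 13 = 2, d_6 = (274 - 2^2)/15 = 270/15 = 18, a_6 = floor((16 + 2)/18) = 1.
  m_7 = 18*1 - 2 = 16, d_7 = (274 - 16^2)/18 = 18/18 = 1, a_7 = floor((16 + 16)/1) = 32.
  m_8 = 1*32 - 16 = 16, d_8 = (274 - 16^2)/1 = 18/1 = 18: (m_8, d_8) = (m_1, d_1) = (16, 18), so from here the quotients repeat a_1, ..., a_7; the period length is 7.
So sqrt(274) = [16; (1, 1, 4, 4, 1, 1, 32)] with period length k = 7.
k is odd, so (p_{k-1}, q_{k-1}) only solves x^2 - 274y^2 = -1 and the fundamental solution of x^2 - 274y^2 = 1 is (p_{2k-1}, q_{2k-1}) = (p_13, q_13); compute convergents through index 13, running through the period twice.
Convergents (p_i = a_i*p_{i-1} + p_{i-2}, q_i = a_i*q_{i-1} + q_{i-2} with p_{-2}=0, p_{-1}=1, q_{-2}=1, q_{-1}=0):
  i=0: a_0=16, p_0 = 16*1 + 0 = 16, q_0 = 16*0 + 1 = 1.
  i=1: a_1=1, p_1 = 1*16 + 1 = 17, q_1 = 1*1 + 0 = 1.
  i=2: a_2=1, p_2 = 1*17 + 16 = 33, q_2 = 1*1 + 1 = 2.
  i=3: a_3=4, p_3 = 4*33 + 17 = 149, q_3 = 4*2 + 1 = 9.
  i=4: a_4=4, p_4 = 4*149 + 33 = 629, q_4 = 4*9 + 2 = 38.
  i=5: a_5=1, p_5 = 1*629 + 149 = 778, q_5 = 1*38 + 9 = 47.
  i=6: a_6=1, p_6 = 1*778 + 629 = 1407, q_6 = 1*47 + 38 = 85.
  i=7: a_7=32, p_7 = 32*1407 + 778 = 45802, q_7 = 32*85 + 47 = 2767.
  i=8: a_8=1, p_8 = 1*45802 + 1407 = 47209, q_8 = 1*2767 + 85 = 2852.
  i=9: a_9=1, p_9 = 1*47209 + 45802 = 93011, q_9 = 1*2852 + 2767 = 5619.
  i=10: a_10=4, p_10 = 4*93011 + 47209 = 419253, q_10 = 4*5619 + 2852 = 25328.
  i=11: a_11=4, p_11 = 4*419253 + 93011 = 1770023, q_11 = 4*25328 + 5619 = 106931.
  i=12: a_12=1, p_12 = 1*1770023 + 419253 = 2189276, q_12 = 1*106931 + 25328 = 132259.
  i=13: a_13=1, p_13 = 1*2189276 + 1770023 = 3959299, q_13 = 1*132259 + 106931 = 239190.
Indeed p_6^2 - 274*q_6^2 = 1979649 - 1979650 = -1, not +1.
Check: 3959299^2 - 274*239190^2 = 15676048571401 - 15676048571400 = 1, so (x, y) = (3959299, 239190) solves the equation, and by the theorem it is the least positive solution.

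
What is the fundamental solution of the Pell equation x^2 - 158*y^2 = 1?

(x, y) = (7743, 616)

First expand sqrt(158) as a continued fraction. With x_i = (sqrt(158) + m_i)/d_i and (m_0, d_0) = (0, 1): a_0 = floor(sqrt(158)) = 12, since 12^2 = 144 <= 158 < 169 = 13^2.
Iterate m_{i+1} = d_i*a_i - m_i, d_{i+1} = (158 - m_{i+1}^2)/d_i, a_{i+1} = floor((a_0 + m_{i+1})/d_{i+1}):
  m_1 = 1*12 - 0 = 12, d_1 = (158 - 12^2)/1 = 14/1 = 14, a_1 = floor((12 + 12)/14) = 1.
  m_2 = 14*1 - 12 = 2, d_2 = (158 - 2^2)/14 = 154/14 = 11, a_2 = floor((12 + 2)/11) = 1.
  m_3 = 11*1 - 2 = 9, d_3 = (158 - 9^2)/11 = 77/11 = 7, a_3 = floor((12 + 9)/7) = 3.
  m_4 = 7*3 - 9 = 12, d_4 = (158 - 12^2)/7 = 14/7 = 2, a_4 = floor((12 + 12)/2) = 12.
  m_5 = 2*12 - 12 = 12, d_5 = (158 - 12^2)/2 = 14/2 = 7, a_5 = floor((12 + 12)/7) = 3.
  m_6 = 7*3 - 12 = 9, d_6 = (158 - 9^2)/7 = 77/7 = 11, a_6 = floor((12 + 9)/11) = 1.
  m_7 = 11*1 - 9 = 2, d_7 = (158 - 2^2)/11 = 154/11 = 14, a_7 = floor((12 + 2)/14) = 1.
  m_8 = 14*1 - 2 = 12, d_8 = (158 - 12^2)/14 = 14/14 = 1, a_8 = floor((12 + 12)/1) = 24.
  m_9 = 1*24 - 12 = 12, d_9 = (158 - 12^2)/1 = 14/1 = 14: (m_9, d_9) = (m_1, d_1) = (12, 14), so from here the quotients repeat a_1, ..., a_8; the period length is 8.
So sqrt(158) = [12; (1, 1, 3, 12, 3, 1, 1, 24)] with period length k = 8.
k is even, so the fundamental solution of x^2 - 158y^2 = 1 is (p_{k-1}, q_{k-1}) = (p_7, q_7); compute convergents through index 7.
Convergents (p_i = a_i*p_{i-1} + p_{i-2}, q_i = a_i*q_{i-1} + q_{i-2} with p_{-2}=0, p_{-1}=1, q_{-2}=1, q_{-1}=0):
  i=0: a_0=12, p_0 = 12*1 + 0 = 12, q_0 = 12*0 + 1 = 1.
  i=1: a_1=1, p_1 = 1*12 + 1 = 13, q_1 = 1*1 + 0 = 1.
  i=2: a_2=1, p_2 = 1*13 + 12 = 25, q_2 = 1*1 + 1 = 2.
  i=3: a_3=3, p_3 = 3*25 + 13 = 88, q_3 = 3*2 + 1 = 7.
  i=4: a_4=12, p_4 = 12*88 + 25 = 1081, q_4 = 12*7 + 2 = 86.
  i=5: a_5=3, p_5 = 3*1081 + 88 = 3331, q_5 = 3*86 + 7 = 265.
  i=6: a_6=1, p_6 = 1*3331 + 1081 = 4412, q_6 = 1*265 + 86 = 351.
  i=7: a_7=1, p_7 = 1*4412 + 3331 = 7743, q_7 = 1*351 + 265 = 616.
Check: 7743^2 - 158*616^2 = 59954049 - 59954048 = 1, so (x, y) = (7743, 616) solves the equation, and by the theorem it is the least positive solution.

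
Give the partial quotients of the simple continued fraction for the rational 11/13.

Run the Euclidean algorithm on 11 and 13; the successive quotients are the partial quotients a_0, a_1, ... (each step inverts the fractional part left over by the previous one):
  11 = 0*13 + 11, so a_0 = 0.
  13 = 1*11 + 2, so a_1 = 1.
  11 = 5*2 + 1, so a_2 = 5.
  2 = 2*1 + 0, so a_3 = 2.
The remainder reaches 0 after 4 divisions, so the expansion has 4 partial quotients, read off in order.

[0; 1, 5, 2]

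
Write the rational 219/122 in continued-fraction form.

[1; 1, 3, 1, 7, 3]

Run the Euclidean algorithm on 219 and 122; the successive quotients are the partial quotients a_0, a_1, ... (each step inverts the fractional part left over by the previous one):
  219 = 1*122 + 97, so a_0 = 1.
  122 = 1*97 + 25, so a_1 = 1.
  97 = 3*25 + 22, so a_2 = 3.
  25 = 1*22 + 3, so a_3 = 1.
  22 = 7*3 + 1, so a_4 = 7.
  3 = 3*1 + 0, so a_5 = 3.
The remainder reaches 0 after 6 divisions, so the expansion has 6 partial quotients, read off in order.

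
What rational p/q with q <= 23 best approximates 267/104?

59/23

Expand x = 267/104 as a continued fraction with the Euclidean algorithm:
  267 = 2*104 + 59, so a_0 = 2.
  104 = 1*59 + 45, so a_1 = 1.
  59 = 1*45 + 14, so a_2 = 1.
  45 = 3*14 + 3, so a_3 = 3.
  14 = 4*3 + 2, so a_4 = 4.
  3 = 1*2 + 1, so a_5 = 1.
  2 = 2*1 + 0, so a_6 = 2.
so x = [2; 1, 1, 3, 4, 1, 2].
Convergents (p_i = a_i*p_{i-1} + p_{i-2}, q_i = a_i*q_{i-1} + q_{i-2} with p_{-2}=0, p_{-1}=1, q_{-2}=1, q_{-1}=0), until the denominator exceeds 23:
  i=0: a_0=2, p_0 = 2*1 + 0 = 2, q_0 = 2*0 + 1 = 1.
  i=1: a_1=1, p_1 = 1*2 + 1 = 3, q_1 = 1*1 + 0 = 1.
  i=2: a_2=1, p_2 = 1*3 + 2 = 5, q_2 = 1*1 + 1 = 2.
  i=3: a_3=3, p_3 = 3*5 + 3 = 18, q_3 = 3*2 + 1 = 7.
  i=4: a_4=4, p_4 = 4*18 + 5 = 77, q_4 = 4*7 + 2 = 30.
q_4 = 30 > 23, so the last convergent with denominator <= 23 is p_3/q_3 = 18/7.
The closest fraction with denominator <= 23 is either p_3/q_3 or the intermediate fraction (k*p_3 + p_2)/(k*q_3 + q_2) with the largest k >= 1 whose denominator stays <= 23; these approach x as k grows, and every other convergent or intermediate fraction in range is farther away.
Largest k: floor((23 - q_2)/q_3) = floor((23 - 2)/7) = 3.
That gives (3*18 + 5)/(3*7 + 2) = 59/23.
Compare the errors: |x - 18/7| = |267*7 - 18*104|/(104*7) = 3/728, and |x - 59/23| = |267*23 - 59*104|/(104*23) = 5/2392.
Cross-multiplying, 5*728 = 3640 < 7176 = 3*2392, so 5/2392 is smaller: the intermediate fraction 59/23 is closer to x than 18/7.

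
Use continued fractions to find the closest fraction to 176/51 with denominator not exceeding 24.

Expand x = 176/51 as a continued fraction with the Euclidean algorithm:
  176 = 3*51 + 23, so a_0 = 3.
  51 = 2*23 + 5, so a_1 = 2.
  23 = 4*5 + 3, so a_2 = 4.
  5 = 1*3 + 2, so a_3 = 1.
  3 = 1*2 + 1, so a_4 = 1.
  2 = 2*1 + 0, so a_5 = 2.
so x = [3; 2, 4, 1, 1, 2].
Convergents (p_i = a_i*p_{i-1} + p_{i-2}, q_i = a_i*q_{i-1} + q_{i-2} with p_{-2}=0, p_{-1}=1, q_{-2}=1, q_{-1}=0), until the denominator exceeds 24:
  i=0: a_0=3, p_0 = 3*1 + 0 = 3, q_0 = 3*0 + 1 = 1.
  i=1: a_1=2, p_1 = 2*3 + 1 = 7, q_1 = 2*1 + 0 = 2.
  i=2: a_2=4, p_2 = 4*7 + 3 = 31, q_2 = 4*2 + 1 = 9.
  i=3: a_3=1, p_3 = 1*31 + 7 = 38, q_3 = 1*9 + 2 = 11.
  i=4: a_4=1, p_4 = 1*38 + 31 = 69, q_4 = 1*11 + 9 = 20.
  i=5: a_5=2, p_5 = 2*69 + 38 = 176, q_5 = 2*20 + 11 = 51.
q_5 = 51 > 24, so the last convergent with denominator <= 24 is p_4/q_4 = 69/20.
The closest fraction with denominator <= 24 is either p_4/q_4 or the intermediate fraction (k*p_4 + p_3)/(k*q_4 + q_3) with the largest k >= 1 whose denominator stays <= 24; these approach x as k grows, and every other convergent or intermediate fraction in range is farther away.
Largest k: floor((24 - q_3)/q_4) = floor((24 - 11)/20) = 0.
Since k = 0, no intermediate fraction beyond p_4/q_4 has denominator <= 24, so the convergent 69/20 is the closest (its error is |176*20 - 69*51|/(51*20) = 1/1020).

69/20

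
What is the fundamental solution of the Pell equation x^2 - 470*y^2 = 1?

(x, y) = (1691, 78)

First expand sqrt(470) as a continued fraction. With x_i = (sqrt(470) + m_i)/d_i and (m_0, d_0) = (0, 1): a_0 = floor(sqrt(470)) = 21, since 21^2 = 441 <= 470 < 484 = 22^2.
Iterate m_{i+1} = d_i*a_i - m_i, d_{i+1} = (470 - m_{i+1}^2)/d_i, a_{i+1} = floor((a_0 + m_{i+1})/d_{i+1}):
  m_1 = 1*21 - 0 = 21, d_1 = (470 - 21^2)/1 = 29/1 = 29, a_1 = floor((21 + 21)/29) = 1.
  m_2 = 29*1 - 21 = 8, d_2 = (470 - 8^2)/29 = 406/29 = 14, a_2 = floor((21 + 8)/14) = 2.
  m_3 = 14*2 - 8 = 20, d_3 = (470 - 20^2)/14 = 70/14 = 5, a_3 = floor((21 + 20)/5) = 8.
  m_4 = 5*8 - 20 = 20, d_4 = (470 - 20^2)/5 = 70/5 = 14, a_4 = floor((21 + 20)/14) = 2.
  m_5 = 14*2 - 20 = 8, d_5 = (470 - 8^2)/14 = 406/14 = 29, a_5 = floor((21 + 8)/29) = 1.
  m_6 = 29*1 - 8 = 21, d_6 = (470 - 21^2)/29 = 29/29 = 1, a_6 = floor((21 + 21)/1) = 42.
  m_7 = 1*42 - 21 = 21, d_7 = (470 - 21^2)/1 = 29/1 = 29: (m_7, d_7) = (m_1, d_1) = (21, 29), so from here the quotients repeat a_1, ..., a_6; the period length is 6.
So sqrt(470) = [21; (1, 2, 8, 2, 1, 42)] with period length k = 6.
k is even, so the fundamental solution of x^2 - 470y^2 = 1 is (p_{k-1}, q_{k-1}) = (p_5, q_5); compute convergents through index 5.
Convergents (p_i = a_i*p_{i-1} + p_{i-2}, q_i = a_i*q_{i-1} + q_{i-2} with p_{-2}=0, p_{-1}=1, q_{-2}=1, q_{-1}=0):
  i=0: a_0=21, p_0 = 21*1 + 0 = 21, q_0 = 21*0 + 1 = 1.
  i=1: a_1=1, p_1 = 1*21 + 1 = 22, q_1 = 1*1 + 0 = 1.
  i=2: a_2=2, p_2 = 2*22 + 21 = 65, q_2 = 2*1 + 1 = 3.
  i=3: a_3=8, p_3 = 8*65 + 22 = 542, q_3 = 8*3 + 1 = 25.
  i=4: a_4=2, p_4 = 2*542 + 65 = 1149, q_4 = 2*25 + 3 = 53.
  i=5: a_5=1, p_5 = 1*1149 + 542 = 1691, q_5 = 1*53 + 25 = 78.
Check: 1691^2 - 470*78^2 = 2859481 - 2859480 = 1, so (x, y) = (1691, 78) solves the equation, and by the theorem it is the least positive solution.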